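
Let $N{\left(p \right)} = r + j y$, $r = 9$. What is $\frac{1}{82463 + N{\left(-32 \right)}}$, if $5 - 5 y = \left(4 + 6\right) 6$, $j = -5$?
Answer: $\frac{1}{82527} \approx 1.2117 \cdot 10^{-5}$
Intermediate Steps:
$y = -11$ ($y = 1 - \frac{\left(4 + 6\right) 6}{5} = 1 - \frac{10 \cdot 6}{5} = 1 - 12 = -11$)
$N{\left(p \right)} = 64$ ($N{\left(p \right)} = 9 - -55 = 9 + 55 = 64$)
$\frac{1}{82463 + N{\left(-32 \right)}} = \frac{1}{82463 + 64} = \frac{1}{82527}$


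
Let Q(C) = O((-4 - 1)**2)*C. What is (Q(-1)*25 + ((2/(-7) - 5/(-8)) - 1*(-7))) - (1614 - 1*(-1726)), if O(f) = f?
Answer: -221629/56 ≈ -3957.7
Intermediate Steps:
Q(C) = 25*C (Q(C) = (-4 - 1)**2*C = (-5)**2*C = 25*C)
(Q(-1)*25 + ((2/(-7) - 5/(-8)) - 1*(-7))) - (1614 - 1*(-1726)) = ((25*(-1))*25 + ((2/(-7) - 5/(-8)) - 1*(-7))) - (1614 - 1*(-1726)) = (-25*25 + ((2*(-1/7) - 5*(-1/8)) + 7)) - (1614 + 1726) = (-625 + ((-2/7 + 5/8) + 7)) - 1*3340 = (-625 + (19/56 + 7)) - 3340 = (-625 + 411/56) - 3340 = -34589/56 - 3340 = -221629/56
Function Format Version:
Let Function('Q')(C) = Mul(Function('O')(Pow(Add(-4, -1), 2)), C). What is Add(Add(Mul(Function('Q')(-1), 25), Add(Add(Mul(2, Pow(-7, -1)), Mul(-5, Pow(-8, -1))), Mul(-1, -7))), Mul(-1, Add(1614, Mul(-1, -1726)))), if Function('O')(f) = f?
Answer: Rational(-221629, 56) ≈ -3957.7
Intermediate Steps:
Function('Q')(C) = Mul(25, C) (Function('Q')(C) = Mul(Pow(Add(-4, -1), 2), C) = Mul(Pow(-5, 2), C) = Mul(25, C))
Add(Add(Mul(Function('Q')(-1), 25), Add(Add(Mul(2, Pow(-7, -1)), Mul(-5, Pow(-8, -1))), Mul(-1, -7))), Mul(-1, Add(1614, Mul(-1, -1726)))) = Add(Add(Mul(Mul(25, -1), 25), Add(Add(Mul(2, Pow(-7, -1)), Mul(-5, Pow(-8, -1))), Mul(-1, -7))), Mul(-1, Add(1614, Mul(-1, -1726)))) = Add(Add(Mul(-25, 25), Add(Add(Mul(2, Rational(-1, 7)), Mul(-5, Rational(-1, 8))), 7)), Mul(-1, Add(1614, 1726))) = Add(Add(-625, Add(Add(Rational(-2, 7), Rational(5, 8)), 7)), Mul(-1, 3340)) = Add(Add(-625, Add(Rational(19, 56), 7)), -3340) = Add(Add(-625, Rational(411, 56)), -3340) = Add(Rational(-34589, 56), -3340) = Rational(-221629, 56)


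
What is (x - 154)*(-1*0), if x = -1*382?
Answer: 0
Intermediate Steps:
x = -382
(x - 154)*(-1*0) = (-382 - 154)*(-1*0) = -536*0 = 0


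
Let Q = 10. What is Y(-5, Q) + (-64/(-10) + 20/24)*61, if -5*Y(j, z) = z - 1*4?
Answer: 13201/30 ≈ 440.03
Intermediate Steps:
Y(j, z) = 4/5 - z/5 (Y(j, z) = -(z - 1*4)/5 = -(z - 4)/5 = -(-4 + z)/5 = 4/5 - z/5)
Y(-5, Q) + (-64/(-10) + 20/24)*61 = (4/5 - 1/5*10) + (-64/(-10) + 20/24)*61 = (4/5 - 2) + (-64*(-1/10) + 20*(1/24))*61 = -6/5 + (32/5 + 5/6)*61 = -6/5 + (217/30)*61 = -6/5 + 13237/30 = 13201/30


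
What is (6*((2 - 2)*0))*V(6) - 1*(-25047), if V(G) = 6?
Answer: 25047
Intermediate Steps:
(6*((2 - 2)*0))*V(6) - 1*(-25047) = (6*((2 - 2)*0))*6 - 1*(-25047) = (6*(0*0))*6 + 25047 = (6*0)*6 + 25047 = 0*6 + 25047 = 0 + 25047 = 25047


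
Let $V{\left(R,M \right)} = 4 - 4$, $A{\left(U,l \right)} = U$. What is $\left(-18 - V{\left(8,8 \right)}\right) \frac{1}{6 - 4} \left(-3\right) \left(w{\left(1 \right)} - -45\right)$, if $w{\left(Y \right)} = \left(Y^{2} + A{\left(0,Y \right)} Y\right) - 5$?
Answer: $1107$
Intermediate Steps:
$w{\left(Y \right)} = -5 + Y^{2}$ ($w{\left(Y \right)} = \left(Y^{2} + 0 Y\right) - 5 = \left(Y^{2} + 0\right) - 5 = Y^{2} - 5 = -5 + Y^{2}$)
$V{\left(R,M \right)} = 0$ ($V{\left(R,M \right)} = 4 - 4 = 0$)
$\left(-18 - V{\left(8,8 \right)}\right) \frac{1}{6 - 4} \left(-3\right) \left(w{\left(1 \right)} - -45\right) = \left(-18 - 0\right) \frac{1}{6 - 4} \left(-3\right) \left(\left(-5 + 1^{2}\right) - -45\right) = \left(-18 + 0\right) \frac{1}{2} \left(-3\right) \left(\left(-5 + 1\right) + 45\right) = - 18 \cdot \frac{1}{2} \left(-3\right) \left(-4 + 45\right) = \left(-18\right) \left(- \frac{3}{2}\right) 41 = 27 \cdot 41 = 1107$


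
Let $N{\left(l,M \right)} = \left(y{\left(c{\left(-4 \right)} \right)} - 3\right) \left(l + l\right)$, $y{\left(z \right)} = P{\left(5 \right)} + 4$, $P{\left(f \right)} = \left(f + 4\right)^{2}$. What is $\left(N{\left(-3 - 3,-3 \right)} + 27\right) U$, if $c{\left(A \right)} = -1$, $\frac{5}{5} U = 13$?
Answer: $-12441$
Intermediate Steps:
$P{\left(f \right)} = \left(4 + f\right)^{2}$
$U = 13$
$y{\left(z \right)} = 85$ ($y{\left(z \right)} = \left(4 + 5\right)^{2} + 4 = 9^{2} + 4 = 81 + 4 = 85$)
$N{\left(l,M \right)} = 164 l$ ($N{\left(l,M \right)} = \left(85 - 3\right) \left(l + l\right) = 82 \cdot 2 l = 164 l$)
$\left(N{\left(-3 - 3,-3 \right)} + 27\right) U = \left(164 \left(-3 - 3\right) + 27\right) 13 = \left(164 \left(-6\right) + 27\right) 13 = \left(-984 + 27\right) 13 = \left(-957\right) 13 = -12441$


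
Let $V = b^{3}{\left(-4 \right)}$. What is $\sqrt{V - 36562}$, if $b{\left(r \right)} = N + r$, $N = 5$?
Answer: $i \sqrt{36561} \approx 191.21 i$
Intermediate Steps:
$b{\left(r \right)} = 5 + r$
$V = 1$ ($V = \left(5 - 4\right)^{3} = 1^{3} = 1$)
$\sqrt{V - 36562} = \sqrt{1 - 36562} = \sqrt{-36561} = i \sqrt{36561}$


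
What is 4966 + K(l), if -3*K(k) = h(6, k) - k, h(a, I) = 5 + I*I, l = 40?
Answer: 13333/3 ≈ 4444.3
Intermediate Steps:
h(a, I) = 5 + I²
K(k) = -5/3 - k²/3 + k/3 (K(k) = -((5 + k²) - k)/3 = -(5 + k² - k)/3 = -5/3 - k²/3 + k/3)
4966 + K(l) = 4966 + (-5/3 - ⅓*40² + (⅓)*40) = 4966 + (-5/3 - ⅓*1600 + 40/3) = 4966 + (-5/3 - 1600/3 + 40/3) = 4966 - 1565/3 = 13333/3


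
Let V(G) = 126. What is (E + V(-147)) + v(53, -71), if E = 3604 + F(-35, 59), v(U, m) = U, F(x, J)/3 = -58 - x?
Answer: 3714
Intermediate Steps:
F(x, J) = -174 - 3*x (F(x, J) = 3*(-58 - x) = -174 - 3*x)
E = 3535 (E = 3604 + (-174 - 3*(-35)) = 3604 + (-174 + 105) = 3604 - 69 = 3535)
(E + V(-147)) + v(53, -71) = (3535 + 126) + 53 = 3661 + 53 = 3714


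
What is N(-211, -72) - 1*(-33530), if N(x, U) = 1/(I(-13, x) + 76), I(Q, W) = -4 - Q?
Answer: 2850051/85 ≈ 33530.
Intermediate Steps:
N(x, U) = 1/85 (N(x, U) = 1/((-4 - 1*(-13)) + 76) = 1/((-4 + 13) + 76) = 1/(9 + 76) = 1/85)
N(-211, -72) - 1*(-33530) = 1/85 - 1*(-33530) = 1/85 + 33530 = 2850051/85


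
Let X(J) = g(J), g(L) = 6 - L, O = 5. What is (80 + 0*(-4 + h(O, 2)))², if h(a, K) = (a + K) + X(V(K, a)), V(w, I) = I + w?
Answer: 6400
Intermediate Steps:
X(J) = 6 - J
h(a, K) = 6 (h(a, K) = (a + K) + (6 - (a + K)) = (K + a) + (6 - (K + a)) = (K + a) + (6 + (-K - a)) = (K + a) + (6 - K - a) = 6)
(80 + 0*(-4 + h(O, 2)))² = (80 + 0*(-4 + 6))² = (80 + 0*2)² = (80 + 0)² = 80² = 6400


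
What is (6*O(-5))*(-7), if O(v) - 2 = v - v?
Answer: -84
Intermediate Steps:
O(v) = 2 (O(v) = 2 + (v - v) = 2 + 0 = 2)
(6*O(-5))*(-7) = (6*2)*(-7) = 12*(-7) = -84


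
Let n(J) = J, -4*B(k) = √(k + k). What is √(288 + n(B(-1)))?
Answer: √(1152 - I*√2)/2 ≈ 16.971 - 0.010417*I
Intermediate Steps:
B(k) = -√2*√k/4 (B(k) = -√(k + k)/4 = -√2*√k/4)
√(288 + n(B(-1))) = √(288 - √2*√(-1)/4) = √(288 - √2*I/4) = √(288 - I*√2/4)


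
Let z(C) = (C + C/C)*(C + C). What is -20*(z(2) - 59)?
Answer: 940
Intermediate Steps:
z(C) = 2*C*(1 + C) (z(C) = (C + 1)*(2*C) = (1 + C)*(2*C) = 2*C*(1 + C))
-20*(z(2) - 59) = -20*(2*2*(1 + 2) - 59) = -20*(2*2*3 - 59) = -20*(12 - 59) = -20*(-47) = 940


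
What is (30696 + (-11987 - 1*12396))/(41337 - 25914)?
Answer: 6313/15423 ≈ 0.40932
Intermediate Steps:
(30696 + (-11987 - 1*12396))/(41337 - 25914) = (30696 + (-11987 - 12396))/15423 = (30696 - 24383)*(1/15423) = 6313*(1/15423) = 6313/15423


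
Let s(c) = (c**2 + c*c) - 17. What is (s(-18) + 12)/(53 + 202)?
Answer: 643/255 ≈ 2.5216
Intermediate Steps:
s(c) = -17 + 2*c**2 (s(c) = (c**2 + c**2) - 17 = 2*c**2 - 17 = -17 + 2*c**2)
(s(-18) + 12)/(53 + 202) = ((-17 + 2*(-18)**2) + 12)/(53 + 202) = ((-17 + 2*324) + 12)/255 = ((-17 + 648) + 12)*(1/255) = (631 + 12)*(1/255) = 643*(1/255) = 643/255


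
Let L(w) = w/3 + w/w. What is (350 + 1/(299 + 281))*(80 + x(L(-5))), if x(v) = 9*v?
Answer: 7511037/290 ≈ 25900.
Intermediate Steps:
L(w) = 1 + w/3 (L(w) = w*(⅓) + 1 = w/3 + 1 = 1 + w/3)
(350 + 1/(299 + 281))*(80 + x(L(-5))) = (350 + 1/(299 + 281))*(80 + 9*(1 + (⅓)*(-5))) = (350 + 1/580)*(80 + 9*(1 - 5/3)) = (350 + 1/580)*(80 + 9*(-⅔)) = 203001*(80 - 6)/580 = (203001/580)*74 = 7511037/290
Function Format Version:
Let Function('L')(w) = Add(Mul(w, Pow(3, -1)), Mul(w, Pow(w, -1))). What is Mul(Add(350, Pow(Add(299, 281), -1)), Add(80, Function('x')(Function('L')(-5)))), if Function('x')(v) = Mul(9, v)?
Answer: Rational(7511037, 290) ≈ 25900.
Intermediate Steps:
Function('L')(w) = Add(1, Mul(Rational(1, 3), w)) (Function('L')(w) = Add(Mul(w, Rational(1, 3)), 1) = Add(Mul(Rational(1, 3), w), 1) = Add(1, Mul(Rational(1, 3), w)))
Mul(Add(350, Pow(Add(299, 281), -1)), Add(80, Function('x')(Function('L')(-5)))) = Mul(Add(350, Pow(Add(299, 281), -1)), Add(80, Mul(9, Add(1, Mul(Rational(1, 3), -5))))) = Mul(Add(350, Pow(580, -1)), Add(80, Mul(9, Add(1, Rational(-5, 3))))) = Mul(Add(350, Rational(1, 580)), Add(80, Mul(9, Rational(-2, 3)))) = Mul(Rational(203001, 580), Add(80, -6)) = Mul(Rational(203001, 580), 74) = Rational(7511037, 290)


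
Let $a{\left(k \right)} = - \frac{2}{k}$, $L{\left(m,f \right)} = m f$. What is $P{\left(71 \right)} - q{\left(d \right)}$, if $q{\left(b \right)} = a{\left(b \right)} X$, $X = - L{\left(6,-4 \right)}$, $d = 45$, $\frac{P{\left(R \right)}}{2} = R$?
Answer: $\frac{2146}{15} \approx 143.07$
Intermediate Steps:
$P{\left(R \right)} = 2 R$
$L{\left(m,f \right)} = f m$
$X = 24$ ($X = - \left(-4\right) 6 = \left(-1\right) \left(-24\right) = 24$)
$q{\left(b \right)} = - \frac{48}{b}$ ($q{\left(b \right)} = - \frac{2}{b} 24 = - \frac{48}{b}$)
$P{\left(71 \right)} - q{\left(d \right)} = 2 \cdot 71 - - \frac{48}{45} = 142 - \left(-48\right) \frac{1}{45} = 142 - - \frac{16}{15} = 142 + \frac{16}{15} = \frac{2146}{15}$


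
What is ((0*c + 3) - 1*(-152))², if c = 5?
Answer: 24025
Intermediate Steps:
((0*c + 3) - 1*(-152))² = ((0*5 + 3) - 1*(-152))² = ((0 + 3) + 152)² = (3 + 152)² = 155² = 24025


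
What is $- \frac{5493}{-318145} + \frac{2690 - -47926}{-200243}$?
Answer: $- \frac{15003292521}{63706309235} \approx -0.23551$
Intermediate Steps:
$- \frac{5493}{-318145} + \frac{2690 - -47926}{-200243} = \left(-5493\right) \left(- \frac{1}{318145}\right) + \left(2690 + 47926\right) \left(- \frac{1}{200243}\right) = \frac{5493}{318145} + 50616 \left(- \frac{1}{200243}\right) = \frac{5493}{318145} - \frac{50616}{200243} = - \frac{15003292521}{63706309235}$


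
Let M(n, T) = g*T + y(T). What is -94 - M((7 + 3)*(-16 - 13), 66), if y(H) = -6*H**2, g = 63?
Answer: 21884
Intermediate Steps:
M(n, T) = -6*T**2 + 63*T (M(n, T) = 63*T - 6*T**2 = -6*T**2 + 63*T)
-94 - M((7 + 3)*(-16 - 13), 66) = -94 - 3*66*(21 - 2*66) = -94 - 3*66*(21 - 132) = -94 - 3*66*(-111) = -94 - 1*(-21978) = -94 + 21978 = 21884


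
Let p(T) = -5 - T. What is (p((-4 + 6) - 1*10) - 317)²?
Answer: 98596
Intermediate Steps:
(p((-4 + 6) - 1*10) - 317)² = ((-5 - ((-4 + 6) - 1*10)) - 317)² = ((-5 - (2 - 10)) - 317)² = ((-5 - 1*(-8)) - 317)² = ((-5 + 8) - 317)² = (3 - 317)² = (-314)² = 98596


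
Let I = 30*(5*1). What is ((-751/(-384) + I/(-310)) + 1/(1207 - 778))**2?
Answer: 6297444699841/2897729961984 ≈ 2.1732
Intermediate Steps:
I = 150 (I = 30*5 = 150)
((-751/(-384) + I/(-310)) + 1/(1207 - 778))**2 = ((-751/(-384) + 150/(-310)) + 1/(1207 - 778))**2 = ((-751*(-1/384) + 150*(-1/310)) + 1/429)**2 = ((751/384 - 15/31) + 1/429)**2 = (17521/11904 + 1/429)**2 = (2509471/1702272)**2 = 6297444699841/2897729961984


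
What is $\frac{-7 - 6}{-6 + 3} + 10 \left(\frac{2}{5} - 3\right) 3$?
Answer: $- \frac{221}{3} \approx -73.667$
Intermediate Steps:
$\frac{-7 - 6}{-6 + 3} + 10 \left(\frac{2}{5} - 3\right) 3 = - \frac{13}{-3} + 10 \left(2 \cdot \frac{1}{5} - 3\right) 3 = \left(-13\right) \left(- \frac{1}{3}\right) + 10 \left(\frac{2}{5} - 3\right) 3 = \frac{13}{3} + 10 \left(\left(- \frac{13}{5}\right) 3\right) = \frac{13}{3} + 10 \left(- \frac{39}{5}\right) = \frac{13}{3} - 78 = - \frac{221}{3}$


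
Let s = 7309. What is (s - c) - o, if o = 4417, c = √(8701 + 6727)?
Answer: 2892 - 2*√3857 ≈ 2767.8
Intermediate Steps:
c = 2*√3857 (c = √15428 = 2*√3857 ≈ 124.21)
(s - c) - o = (7309 - 2*√3857) - 1*4417 = (7309 - 2*√3857) - 4417 = 2892 - 2*√3857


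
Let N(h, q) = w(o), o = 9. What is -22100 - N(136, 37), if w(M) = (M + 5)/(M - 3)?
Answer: -66307/3 ≈ -22102.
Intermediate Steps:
w(M) = (5 + M)/(-3 + M)
N(h, q) = 7/3 (N(h, q) = (5 + 9)/(-3 + 9) = 14/6 = (1/6)*14 = 7/3)
-22100 - N(136, 37) = -22100 - 1*7/3 = -22100 - 7/3 = -66307/3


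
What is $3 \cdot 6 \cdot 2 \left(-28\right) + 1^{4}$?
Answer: $-1007$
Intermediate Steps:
$3 \cdot 6 \cdot 2 \left(-28\right) + 1^{4} = 18 \cdot 2 \left(-28\right) + 1 = 36 \left(-28\right) + 1 = -1008 + 1 = -1007$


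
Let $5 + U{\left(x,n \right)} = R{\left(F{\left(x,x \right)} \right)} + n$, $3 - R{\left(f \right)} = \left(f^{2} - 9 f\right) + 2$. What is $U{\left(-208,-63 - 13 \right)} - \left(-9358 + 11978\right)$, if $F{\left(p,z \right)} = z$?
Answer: $-47836$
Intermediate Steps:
$R{\left(f \right)} = 1 - f^{2} + 9 f$ ($R{\left(f \right)} = 3 - \left(\left(f^{2} - 9 f\right) + 2\right) = 3 - \left(2 + f^{2} - 9 f\right) = 1 - f^{2} + 9 f$)
$U{\left(x,n \right)} = -4 + n - x^{2} + 9 x$ ($U{\left(x,n \right)} = -5 + \left(\left(1 - x^{2} + 9 x\right) + n\right) = -5 + \left(1 + n - x^{2} + 9 x\right) = -4 + n - x^{2} + 9 x$)
$U{\left(-208,-63 - 13 \right)} - \left(-9358 + 11978\right) = \left(-4 - 76 - \left(-208\right)^{2} + 9 \left(-208\right)\right) - \left(-9358 + 11978\right) = \left(-4 - 76 - 43264 - 1872\right) - 2620 = -45216 - 2620 = -47836$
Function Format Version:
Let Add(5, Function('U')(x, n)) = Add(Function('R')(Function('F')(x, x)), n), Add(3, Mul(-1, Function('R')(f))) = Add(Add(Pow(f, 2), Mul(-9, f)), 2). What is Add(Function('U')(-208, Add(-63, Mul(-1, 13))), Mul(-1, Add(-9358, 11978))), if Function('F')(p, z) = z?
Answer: -47836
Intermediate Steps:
Function('R')(f) = Add(1, Mul(-1, Pow(f, 2)), Mul(9, f)) (Function('R')(f) = Add(3, Mul(-1, Add(Add(Pow(f, 2), Mul(-9, f)), 2))) = Add(3, Mul(-1, Add(2, Pow(f, 2), Mul(-9, f)))) = Add(3, Add(-2, Mul(-1, Pow(f, 2)), Mul(9, f))) = Add(1, Mul(-1, Pow(f, 2)), Mul(9, f)))
Function('U')(x, n) = Add(-4, n, Mul(-1, Pow(x, 2)), Mul(9, x)) (Function('U')(x, n) = Add(-5, Add(Add(1, Mul(-1, Pow(x, 2)), Mul(9, x)), n)) = Add(-5, Add(1, n, Mul(-1, Pow(x, 2)), Mul(9, x))) = Add(-4, n, Mul(-1, Pow(x, 2)), Mul(9, x)))
Add(Function('U')(-208, Add(-63, Mul(-1, 13))), Mul(-1, Add(-9358, 11978))) = Add(Add(-4, Add(-63, Mul(-1, 13)), Mul(-1, Pow(-208, 2)), Mul(9, -208)), Mul(-1, Add(-9358, 11978))) = Add(Add(-4, Add(-63, -13), Mul(-1, 43264), -1872), Mul(-1, 2620)) = Add(Add(-4, -76, -43264, -1872), -2620) = Add(-45216, -2620) = -47836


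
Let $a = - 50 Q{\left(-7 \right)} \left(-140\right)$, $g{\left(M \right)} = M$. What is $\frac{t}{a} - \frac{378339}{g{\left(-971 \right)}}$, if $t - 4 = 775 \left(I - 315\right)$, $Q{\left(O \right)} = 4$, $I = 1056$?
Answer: $\frac{11151116909}{27188000} \approx 410.15$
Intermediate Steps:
$t = 574279$ ($t = 4 + 775 \left(1056 - 315\right) = 4 + 775 \cdot 741 = 4 + 574275 = 574279$)
$a = 28000$ ($a = \left(-50\right) 4 \left(-140\right) = \left(-200\right) \left(-140\right) = 28000$)
$\frac{t}{a} - \frac{378339}{g{\left(-971 \right)}} = \frac{574279}{28000} - \frac{378339}{-971} = 574279 \cdot \frac{1}{28000} - - \frac{378339}{971} = \frac{574279}{28000} + \frac{378339}{971} = \frac{11151116909}{27188000}$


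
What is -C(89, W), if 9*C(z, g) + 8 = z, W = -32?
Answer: -9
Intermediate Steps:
C(z, g) = -8/9 + z/9
-C(89, W) = -(-8/9 + (⅑)*89) = -(-8/9 + 89/9) = -1*9 = -9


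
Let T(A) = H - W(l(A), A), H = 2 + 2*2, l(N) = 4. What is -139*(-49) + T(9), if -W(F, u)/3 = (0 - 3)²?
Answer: 6844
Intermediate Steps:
H = 6 (H = 2 + 4 = 6)
W(F, u) = -27 (W(F, u) = -3*(0 - 3)² = -3*(-3)² = -3*9 = -27)
T(A) = 33 (T(A) = 6 - 1*(-27) = 6 + 27 = 33)
-139*(-49) + T(9) = -139*(-49) + 33 = 6811 + 33 = 6844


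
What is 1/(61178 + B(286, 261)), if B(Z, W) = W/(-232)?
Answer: 8/489415 ≈ 1.6346e-5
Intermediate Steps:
B(Z, W) = -W/232 (B(Z, W) = W*(-1/232) = -W/232)
1/(61178 + B(286, 261)) = 1/(61178 - 1/232*261) = 1/(61178 - 9/8) = 1/(489415/8) = 8/489415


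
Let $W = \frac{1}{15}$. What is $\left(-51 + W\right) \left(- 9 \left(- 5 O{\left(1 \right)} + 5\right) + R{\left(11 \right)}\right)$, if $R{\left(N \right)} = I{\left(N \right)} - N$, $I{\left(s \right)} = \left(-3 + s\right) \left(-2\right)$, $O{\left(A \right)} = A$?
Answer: $\frac{6876}{5} \approx 1375.2$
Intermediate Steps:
$I{\left(s \right)} = 6 - 2 s$
$W = \frac{1}{15} \approx 0.066667$
$R{\left(N \right)} = 6 - 3 N$ ($R{\left(N \right)} = \left(6 - 2 N\right) - N = 6 - 3 N$)
$\left(-51 + W\right) \left(- 9 \left(- 5 O{\left(1 \right)} + 5\right) + R{\left(11 \right)}\right) = \left(-51 + \frac{1}{15}\right) \left(- 9 \left(\left(-5\right) 1 + 5\right) + \left(6 - 33\right)\right) = - \frac{764 \left(- 9 \left(-5 + 5\right) + \left(6 - 33\right)\right)}{15} = - \frac{764 \left(\left(-9\right) 0 - 27\right)}{15} = - \frac{764 \left(0 - 27\right)}{15} = \left(- \frac{764}{15}\right) \left(-27\right) = \frac{6876}{5}$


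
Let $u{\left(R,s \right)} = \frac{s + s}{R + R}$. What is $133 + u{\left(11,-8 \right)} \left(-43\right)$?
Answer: $\frac{1807}{11} \approx 164.27$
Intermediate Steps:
$u{\left(R,s \right)} = \frac{s}{R}$ ($u{\left(R,s \right)} = \frac{2 s}{2 R} = 2 s \frac{1}{2 R} = \frac{s}{R}$)
$133 + u{\left(11,-8 \right)} \left(-43\right) = 133 + - \frac{8}{11} \left(-43\right) = 133 + \left(-8\right) \frac{1}{11} \left(-43\right) = 133 - - \frac{344}{11} = 133 + \frac{344}{11} = \frac{1807}{11}$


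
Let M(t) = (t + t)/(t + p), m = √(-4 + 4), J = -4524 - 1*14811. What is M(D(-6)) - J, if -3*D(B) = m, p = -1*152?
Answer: 19335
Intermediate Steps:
p = -152
J = -19335 (J = -4524 - 14811 = -19335)
m = 0 (m = √0 = 0)
D(B) = 0 (D(B) = -⅓*0 = 0)
M(t) = 2*t/(-152 + t) (M(t) = (t + t)/(t - 152) = (2*t)/(-152 + t) = 2*t/(-152 + t))
M(D(-6)) - J = 2*0/(-152 + 0) - 1*(-19335) = 2*0/(-152) + 19335 = 2*0*(-1/152) + 19335 = 0 + 19335 = 19335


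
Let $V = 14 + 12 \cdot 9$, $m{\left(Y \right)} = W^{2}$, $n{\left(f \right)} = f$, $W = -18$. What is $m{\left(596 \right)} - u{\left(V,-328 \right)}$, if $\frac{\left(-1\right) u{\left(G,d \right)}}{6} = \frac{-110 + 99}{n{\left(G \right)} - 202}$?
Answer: $\frac{12993}{40} \approx 324.83$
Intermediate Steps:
$m{\left(Y \right)} = 324$ ($m{\left(Y \right)} = \left(-18\right)^{2} = 324$)
$V = 122$ ($V = 14 + 108 = 122$)
$u{\left(G,d \right)} = \frac{66}{-202 + G}$ ($u{\left(G,d \right)} = - 6 \frac{-110 + 99}{G - 202} = - 6 \left(- \frac{11}{-202 + G}\right) = \frac{66}{-202 + G}$)
$m{\left(596 \right)} - u{\left(V,-328 \right)} = 324 - \frac{66}{-202 + 122} = 324 - \frac{66}{-80} = 324 - 66 \left(- \frac{1}{80}\right) = 324 - - \frac{33}{40} = 324 + \frac{33}{40} = \frac{12993}{40}$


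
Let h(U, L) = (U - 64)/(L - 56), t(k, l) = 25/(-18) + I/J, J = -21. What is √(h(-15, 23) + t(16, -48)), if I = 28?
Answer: I*√1430/66 ≈ 0.57296*I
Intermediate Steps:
t(k, l) = -49/18 (t(k, l) = 25/(-18) + 28/(-21) = 25*(-1/18) + 28*(-1/21) = -25/18 - 4/3 = -49/18)
h(U, L) = (-64 + U)/(-56 + L)
√(h(-15, 23) + t(16, -48)) = √((-64 - 15)/(-56 + 23) - 49/18) = √(-79/(-33) - 49/18) = √(-1/33*(-79) - 49/18) = √(79/33 - 49/18) = √(-65/198) = I*√1430/66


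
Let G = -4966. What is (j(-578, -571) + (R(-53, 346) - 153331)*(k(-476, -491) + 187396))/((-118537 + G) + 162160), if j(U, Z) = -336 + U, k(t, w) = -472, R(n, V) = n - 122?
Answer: -28693956458/38657 ≈ -7.4227e+5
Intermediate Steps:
R(n, V) = -122 + n
(j(-578, -571) + (R(-53, 346) - 153331)*(k(-476, -491) + 187396))/((-118537 + G) + 162160) = ((-336 - 578) + ((-122 - 53) - 153331)*(-472 + 187396))/((-118537 - 4966) + 162160) = (-914 + (-175 - 153331)*186924)/(-123503 + 162160) = (-914 - 153506*186924)/38657 = (-914 - 28693955544)*(1/38657) = -28693956458*1/38657 = -28693956458/38657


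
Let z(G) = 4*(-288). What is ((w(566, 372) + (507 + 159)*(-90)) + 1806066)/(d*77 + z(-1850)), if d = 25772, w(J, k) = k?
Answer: 873249/991646 ≈ 0.88061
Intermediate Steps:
z(G) = -1152
((w(566, 372) + (507 + 159)*(-90)) + 1806066)/(d*77 + z(-1850)) = ((372 + (507 + 159)*(-90)) + 1806066)/(25772*77 - 1152) = ((372 + 666*(-90)) + 1806066)/(1984444 - 1152) = ((372 - 59940) + 1806066)/1983292 = (-59568 + 1806066)*(1/1983292) = 1746498*(1/1983292) = 873249/991646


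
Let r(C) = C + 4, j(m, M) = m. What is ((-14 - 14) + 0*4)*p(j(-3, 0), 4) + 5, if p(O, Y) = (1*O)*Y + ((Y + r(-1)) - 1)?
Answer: 173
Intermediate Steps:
r(C) = 4 + C
p(O, Y) = 2 + Y + O*Y (p(O, Y) = (1*O)*Y + ((Y + (4 - 1)) - 1) = O*Y + ((Y + 3) - 1) = O*Y + ((3 + Y) - 1) = O*Y + (2 + Y) = 2 + Y + O*Y)
((-14 - 14) + 0*4)*p(j(-3, 0), 4) + 5 = ((-14 - 14) + 0*4)*(2 + 4 - 3*4) + 5 = (-28 + 0)*(2 + 4 - 12) + 5 = -28*(-6) + 5 = 168 + 5 = 173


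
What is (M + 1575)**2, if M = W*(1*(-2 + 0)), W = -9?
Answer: 2537649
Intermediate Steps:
M = 18 (M = -9*(-2 + 0) = -9*(-2) = 18)
(M + 1575)**2 = (18 + 1575)**2 = 1593**2 = 2537649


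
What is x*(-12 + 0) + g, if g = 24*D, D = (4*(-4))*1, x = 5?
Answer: -444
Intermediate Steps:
D = -16 (D = -16*1 = -16)
g = -384 (g = 24*(-16) = -384)
x*(-12 + 0) + g = 5*(-12 + 0) - 384 = 5*(-12) - 384 = -60 - 384 = -444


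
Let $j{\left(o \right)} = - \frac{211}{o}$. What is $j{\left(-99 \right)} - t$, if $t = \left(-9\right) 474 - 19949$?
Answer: $\frac{2397496}{99} \approx 24217.0$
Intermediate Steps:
$t = -24215$ ($t = -4266 - 19949 = -24215$)
$j{\left(-99 \right)} - t = - \frac{211}{-99} - -24215 = \left(-211\right) \left(- \frac{1}{99}\right) + 24215 = \frac{211}{99} + 24215 = \frac{2397496}{99}$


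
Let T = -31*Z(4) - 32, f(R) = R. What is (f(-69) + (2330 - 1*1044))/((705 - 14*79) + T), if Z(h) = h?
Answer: -1217/557 ≈ -2.1849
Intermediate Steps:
T = -156 (T = -31*4 - 32 = -124 - 32 = -156)
(f(-69) + (2330 - 1*1044))/((705 - 14*79) + T) = (-69 + (2330 - 1*1044))/((705 - 14*79) - 156) = (-69 + (2330 - 1044))/((705 - 1*1106) - 156) = (-69 + 1286)/((705 - 1106) - 156) = 1217/(-401 - 156) = 1217/(-557) = 1217*(-1/557) = -1217/557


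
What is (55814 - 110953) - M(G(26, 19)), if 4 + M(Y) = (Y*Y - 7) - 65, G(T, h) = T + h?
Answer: -57088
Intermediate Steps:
M(Y) = -76 + Y**2 (M(Y) = -4 + ((Y*Y - 7) - 65) = -4 + ((Y**2 - 7) - 65) = -4 + ((-7 + Y**2) - 65) = -4 + (-72 + Y**2) = -76 + Y**2)
(55814 - 110953) - M(G(26, 19)) = (55814 - 110953) - (-76 + (26 + 19)**2) = -55139 - (-76 + 45**2) = -55139 - (-76 + 2025) = -55139 - 1*1949 = -55139 - 1949 = -57088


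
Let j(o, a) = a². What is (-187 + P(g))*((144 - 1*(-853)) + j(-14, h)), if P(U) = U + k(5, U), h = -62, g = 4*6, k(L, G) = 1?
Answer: -784242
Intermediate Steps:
g = 24
P(U) = 1 + U (P(U) = U + 1 = 1 + U)
(-187 + P(g))*((144 - 1*(-853)) + j(-14, h)) = (-187 + (1 + 24))*((144 - 1*(-853)) + (-62)²) = (-187 + 25)*((144 + 853) + 3844) = -162*(997 + 3844) = -162*4841 = -784242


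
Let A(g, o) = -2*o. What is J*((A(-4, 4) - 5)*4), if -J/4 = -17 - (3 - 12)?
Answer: -1664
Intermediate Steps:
J = 32 (J = -4*(-17 - (3 - 12)) = -4*(-17 - 1*(-9)) = -4*(-17 + 9) = -4*(-8) = 32)
J*((A(-4, 4) - 5)*4) = 32*((-2*4 - 5)*4) = 32*((-8 - 5)*4) = 32*(-13*4) = 32*(-52) = -1664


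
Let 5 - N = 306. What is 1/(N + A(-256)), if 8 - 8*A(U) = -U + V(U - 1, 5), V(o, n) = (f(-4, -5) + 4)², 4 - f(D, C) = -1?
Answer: -8/2737 ≈ -0.0029229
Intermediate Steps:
N = -301 (N = 5 - 1*306 = 5 - 306 = -301)
f(D, C) = 5 (f(D, C) = 4 - 1*(-1) = 4 + 1 = 5)
V(o, n) = 81 (V(o, n) = (5 + 4)² = 9² = 81)
A(U) = -73/8 + U/8 (A(U) = 1 - (-U + 81)/8 = 1 - (81 - U)/8 = 1 + (-81/8 + U/8) = -73/8 + U/8)
1/(N + A(-256)) = 1/(-301 + (-73/8 + (⅛)*(-256))) = 1/(-301 + (-73/8 - 32)) = 1/(-301 - 329/8) = 1/(-2737/8) = -8/2737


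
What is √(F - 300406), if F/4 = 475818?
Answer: √1602866 ≈ 1266.0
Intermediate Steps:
F = 1903272 (F = 4*475818 = 1903272)
√(F - 300406) = √(1903272 - 300406) = √1602866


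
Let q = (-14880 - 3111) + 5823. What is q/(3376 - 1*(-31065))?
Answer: -12168/34441 ≈ -0.35330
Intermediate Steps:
q = -12168 (q = -17991 + 5823 = -12168)
q/(3376 - 1*(-31065)) = -12168/(3376 - 1*(-31065)) = -12168/(3376 + 31065) = -12168/34441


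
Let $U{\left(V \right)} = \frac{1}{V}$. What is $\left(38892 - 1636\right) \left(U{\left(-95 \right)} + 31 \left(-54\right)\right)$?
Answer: $- \frac{5924858936}{95} \approx -6.2367 \cdot 10^{7}$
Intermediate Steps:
$\left(38892 - 1636\right) \left(U{\left(-95 \right)} + 31 \left(-54\right)\right) = \left(38892 - 1636\right) \left(\frac{1}{-95} + 31 \left(-54\right)\right) = \left(38892 - 1636\right) \left(- \frac{1}{95} - 1674\right) = 37256 \left(- \frac{159031}{95}\right) = - \frac{5924858936}{95}$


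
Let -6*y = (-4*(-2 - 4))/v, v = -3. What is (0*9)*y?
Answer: 0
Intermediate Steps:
y = 4/3 (y = -(-4*(-2 - 4))/(6*(-3)) = -(-4*(-6))*(-1)/(6*3) = -4*(-1)/3 = -⅙*(-8) = 4/3 ≈ 1.3333)
(0*9)*y = (0*9)*(4/3) = 0*(4/3) = 0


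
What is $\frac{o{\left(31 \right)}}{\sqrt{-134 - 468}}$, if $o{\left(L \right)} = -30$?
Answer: $\frac{15 i \sqrt{602}}{301} \approx 1.2227 i$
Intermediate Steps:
$\frac{o{\left(31 \right)}}{\sqrt{-134 - 468}} = - \frac{30}{\sqrt{-134 - 468}} = - \frac{30}{\sqrt{-602}} = - \frac{30}{i \sqrt{602}} = - 30 \left(- \frac{i \sqrt{602}}{602}\right) = \frac{15 i \sqrt{602}}{301}$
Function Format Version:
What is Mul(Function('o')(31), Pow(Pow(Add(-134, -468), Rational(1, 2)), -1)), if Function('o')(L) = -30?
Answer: Mul(Rational(15, 301), I, Pow(602, Rational(1, 2))) ≈ Mul(1.2227, I)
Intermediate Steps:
Mul(Function('o')(31), Pow(Pow(Add(-134, -468), Rational(1, 2)), -1)) = Mul(-30, Pow(Pow(Add(-134, -468), Rational(1, 2)), -1)) = Mul(-30, Pow(Pow(-602, Rational(1, 2)), -1)) = Mul(-30, Pow(Mul(I, Pow(602, Rational(1, 2))), -1)) = Mul(-30, Mul(Rational(-1, 602), I, Pow(602, Rational(1, 2)))) = Mul(Rational(15, 301), I, Pow(602, Rational(1, 2)))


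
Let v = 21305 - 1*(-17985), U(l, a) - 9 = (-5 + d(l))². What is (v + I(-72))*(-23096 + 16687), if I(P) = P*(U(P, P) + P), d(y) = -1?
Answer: -264268706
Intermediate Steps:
U(l, a) = 45 (U(l, a) = 9 + (-5 - 1)² = 9 + (-6)² = 9 + 36 = 45)
v = 39290 (v = 21305 + 17985 = 39290)
I(P) = P*(45 + P)
(v + I(-72))*(-23096 + 16687) = (39290 - 72*(45 - 72))*(-23096 + 16687) = (39290 - 72*(-27))*(-6409) = (39290 + 1944)*(-6409) = 41234*(-6409) = -264268706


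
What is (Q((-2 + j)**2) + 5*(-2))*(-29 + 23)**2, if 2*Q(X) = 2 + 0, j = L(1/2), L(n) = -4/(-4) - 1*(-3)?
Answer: -324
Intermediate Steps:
L(n) = 4 (L(n) = -4*(-1/4) + 3 = 1 + 3 = 4)
j = 4
Q(X) = 1 (Q(X) = (2 + 0)/2 = (1/2)*2 = 1)
(Q((-2 + j)**2) + 5*(-2))*(-29 + 23)**2 = (1 + 5*(-2))*(-29 + 23)**2 = (1 - 10)*(-6)**2 = -9*36 = -324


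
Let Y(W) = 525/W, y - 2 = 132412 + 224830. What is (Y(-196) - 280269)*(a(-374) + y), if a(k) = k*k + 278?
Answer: -1951692013293/14 ≈ -1.3941e+11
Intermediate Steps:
y = 357244 (y = 2 + (132412 + 224830) = 2 + 357242 = 357244)
a(k) = 278 + k² (a(k) = k² + 278 = 278 + k²)
(Y(-196) - 280269)*(a(-374) + y) = (525/(-196) - 280269)*((278 + (-374)²) + 357244) = (525*(-1/196) - 280269)*((278 + 139876) + 357244) = (-75/28 - 280269)*(140154 + 357244) = -7847607/28*497398 = -1951692013293/14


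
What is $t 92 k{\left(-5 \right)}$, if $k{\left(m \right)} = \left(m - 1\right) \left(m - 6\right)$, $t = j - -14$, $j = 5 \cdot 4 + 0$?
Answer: $206448$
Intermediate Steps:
$j = 20$ ($j = 20 + 0 = 20$)
$t = 34$ ($t = 20 - -14 = 20 + 14 = 34$)
$k{\left(m \right)} = \left(-1 + m\right) \left(-6 + m\right)$
$t 92 k{\left(-5 \right)} = 34 \cdot 92 \left(6 + \left(-5\right)^{2} - -35\right) = 3128 \left(6 + 25 + 35\right) = 3128 \cdot 66 = 206448$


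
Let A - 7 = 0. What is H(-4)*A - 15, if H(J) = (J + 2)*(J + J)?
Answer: 97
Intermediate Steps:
A = 7 (A = 7 + 0 = 7)
H(J) = 2*J*(2 + J) (H(J) = (2 + J)*(2*J) = 2*J*(2 + J))
H(-4)*A - 15 = (2*(-4)*(2 - 4))*7 - 15 = (2*(-4)*(-2))*7 - 15 = 16*7 - 15 = 112 - 15 = 97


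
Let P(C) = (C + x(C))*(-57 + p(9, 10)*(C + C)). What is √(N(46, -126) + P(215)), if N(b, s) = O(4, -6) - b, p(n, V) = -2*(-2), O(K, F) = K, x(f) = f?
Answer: 2*√178762 ≈ 845.61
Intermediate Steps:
p(n, V) = 4
N(b, s) = 4 - b
P(C) = 2*C*(-57 + 8*C) (P(C) = (C + C)*(-57 + 4*(C + C)) = (2*C)*(-57 + 4*(2*C)) = (2*C)*(-57 + 8*C) = 2*C*(-57 + 8*C))
√(N(46, -126) + P(215)) = √((4 - 1*46) + 2*215*(-57 + 8*215)) = √((4 - 46) + 2*215*(-57 + 1720)) = √(-42 + 2*215*1663) = √(-42 + 715090) = √715048 = 2*√178762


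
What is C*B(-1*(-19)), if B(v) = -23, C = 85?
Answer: -1955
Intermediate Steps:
C*B(-1*(-19)) = 85*(-23) = -1955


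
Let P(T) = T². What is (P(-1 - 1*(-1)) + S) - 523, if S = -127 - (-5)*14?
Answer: -580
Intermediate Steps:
S = -57 (S = -127 - 1*(-70) = -127 + 70 = -57)
(P(-1 - 1*(-1)) + S) - 523 = ((-1 - 1*(-1))² - 57) - 523 = ((-1 + 1)² - 57) - 523 = (0² - 57) - 523 = (0 - 57) - 523 = -57 - 523 = -580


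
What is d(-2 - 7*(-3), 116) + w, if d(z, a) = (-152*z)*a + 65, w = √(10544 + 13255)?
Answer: -334943 + √23799 ≈ -3.3479e+5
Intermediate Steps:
w = √23799 ≈ 154.27
d(z, a) = 65 - 152*a*z (d(z, a) = -152*a*z + 65 = 65 - 152*a*z)
d(-2 - 7*(-3), 116) + w = (65 - 152*116*(-2 - 7*(-3))) + √23799 = (65 - 152*116*(-2 + 21)) + √23799 = (65 - 152*116*19) + √23799 = (65 - 335008) + √23799 = -334943 + √23799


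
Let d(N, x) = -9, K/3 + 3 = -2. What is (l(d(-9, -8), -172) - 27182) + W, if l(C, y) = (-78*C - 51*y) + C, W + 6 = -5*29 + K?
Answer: -17883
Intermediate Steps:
K = -15 (K = -9 + 3*(-2) = -9 - 6 = -15)
W = -166 (W = -6 + (-5*29 - 15) = -6 + (-145 - 15) = -6 - 160 = -166)
l(C, y) = -77*C - 51*y
(l(d(-9, -8), -172) - 27182) + W = ((-77*(-9) - 51*(-172)) - 27182) - 166 = ((693 + 8772) - 27182) - 166 = (9465 - 27182) - 166 = -17717 - 166 = -17883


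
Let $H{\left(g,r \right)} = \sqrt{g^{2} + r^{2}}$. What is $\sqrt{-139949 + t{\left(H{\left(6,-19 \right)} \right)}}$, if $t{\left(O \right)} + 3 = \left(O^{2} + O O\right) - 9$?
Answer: $141 i \sqrt{7} \approx 373.05 i$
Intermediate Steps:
$t{\left(O \right)} = -12 + 2 O^{2}$ ($t{\left(O \right)} = -3 - \left(9 - O^{2} - O O\right) = -3 + \left(\left(O^{2} + O^{2}\right) - 9\right) = -3 + \left(2 O^{2} - 9\right) = -3 + \left(-9 + 2 O^{2}\right) = -12 + 2 O^{2}$)
$\sqrt{-139949 + t{\left(H{\left(6,-19 \right)} \right)}} = \sqrt{-139949 - \left(12 - 2 \left(\sqrt{6^{2} + \left(-19\right)^{2}}\right)^{2}\right)} = \sqrt{-139949 - \left(12 - 2 \left(\sqrt{36 + 361}\right)^{2}\right)} = \sqrt{-139949 - \left(12 - 2 \left(\sqrt{397}\right)^{2}\right)} = \sqrt{-139949 + \left(-12 + 2 \cdot 397\right)} = \sqrt{-139949 + \left(-12 + 794\right)} = \sqrt{-139949 + 782} = \sqrt{-139167} = 141 i \sqrt{7}$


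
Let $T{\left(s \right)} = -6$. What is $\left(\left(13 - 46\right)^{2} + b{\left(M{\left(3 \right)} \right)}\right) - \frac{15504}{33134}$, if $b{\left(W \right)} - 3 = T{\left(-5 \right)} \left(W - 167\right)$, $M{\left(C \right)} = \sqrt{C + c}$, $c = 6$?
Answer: $\frac{34385340}{16567} \approx 2075.5$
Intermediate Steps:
$M{\left(C \right)} = \sqrt{6 + C}$ ($M{\left(C \right)} = \sqrt{C + 6} = \sqrt{6 + C}$)
$b{\left(W \right)} = 1005 - 6 W$ ($b{\left(W \right)} = 3 - 6 \left(W - 167\right) = 3 - 6 \left(-167 + W\right) = 3 - \left(-1002 + 6 W\right) = 1005 - 6 W$)
$\left(\left(13 - 46\right)^{2} + b{\left(M{\left(3 \right)} \right)}\right) - \frac{15504}{33134} = \left(\left(13 - 46\right)^{2} + \left(1005 - 6 \sqrt{6 + 3}\right)\right) - \frac{15504}{33134} = \left(\left(-33\right)^{2} + \left(1005 - 6 \sqrt{9}\right)\right) - \frac{7752}{16567} = \left(1089 + \left(1005 - 18\right)\right) - \frac{7752}{16567} = \left(1089 + 987\right) - \frac{7752}{16567} = 2076 - \frac{7752}{16567} = \frac{34385340}{16567}$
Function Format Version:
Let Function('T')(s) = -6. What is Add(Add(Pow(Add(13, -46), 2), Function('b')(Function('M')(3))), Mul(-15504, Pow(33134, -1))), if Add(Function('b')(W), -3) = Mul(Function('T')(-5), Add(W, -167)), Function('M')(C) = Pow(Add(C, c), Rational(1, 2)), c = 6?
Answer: Rational(34385340, 16567) ≈ 2075.5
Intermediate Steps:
Function('M')(C) = Pow(Add(6, C), Rational(1, 2)) (Function('M')(C) = Pow(Add(C, 6), Rational(1, 2)) = Pow(Add(6, C), Rational(1, 2)))
Function('b')(W) = Add(1005, Mul(-6, W)) (Function('b')(W) = Add(3, Mul(-6, Add(W, -167))) = Add(3, Mul(-6, Add(-167, W))) = Add(3, Add(1002, Mul(-6, W))) = Add(1005, Mul(-6, W)))
Add(Add(Pow(Add(13, -46), 2), Function('b')(Function('M')(3))), Mul(-15504, Pow(33134, -1))) = Add(Add(Pow(Add(13, -46), 2), Add(1005, Mul(-6, Pow(Add(6, 3), Rational(1, 2))))), Mul(-15504, Pow(33134, -1))) = Add(Add(Pow(-33, 2), Add(1005, Mul(-6, Pow(9, Rational(1, 2))))), Mul(-15504, Rational(1, 33134))) = Add(Add(1089, Add(1005, Mul(-6, 3))), Rational(-7752, 16567)) = Add(Add(1089, Add(1005, -18)), Rational(-7752, 16567)) = Add(Add(1089, 987), Rational(-7752, 16567)) = Add(2076, Rational(-7752, 16567)) = Rational(34385340, 16567)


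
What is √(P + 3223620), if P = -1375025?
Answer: √1848595 ≈ 1359.6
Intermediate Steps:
√(P + 3223620) = √(-1375025 + 3223620) = √1848595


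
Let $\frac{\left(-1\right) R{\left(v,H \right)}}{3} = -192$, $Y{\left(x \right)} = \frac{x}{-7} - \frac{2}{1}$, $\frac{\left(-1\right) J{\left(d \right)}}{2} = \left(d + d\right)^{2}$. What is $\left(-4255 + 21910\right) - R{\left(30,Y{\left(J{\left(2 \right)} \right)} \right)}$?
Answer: $17079$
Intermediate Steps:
$J{\left(d \right)} = - 8 d^{2}$ ($J{\left(d \right)} = - 2 \left(d + d\right)^{2} = - 2 \left(2 d\right)^{2} = - 2 \cdot 4 d^{2} = - 8 d^{2}$)
$Y{\left(x \right)} = -2 - \frac{x}{7}$ ($Y{\left(x \right)} = x \left(- \frac{1}{7}\right) - 2 = - \frac{x}{7} - 2 = -2 - \frac{x}{7}$)
$R{\left(v,H \right)} = 576$ ($R{\left(v,H \right)} = \left(-3\right) \left(-192\right) = 576$)
$\left(-4255 + 21910\right) - R{\left(30,Y{\left(J{\left(2 \right)} \right)} \right)} = \left(-4255 + 21910\right) - 576 = 17655 - 576 = 17079$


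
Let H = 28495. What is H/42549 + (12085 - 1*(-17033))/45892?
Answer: 1273317161/976329354 ≈ 1.3042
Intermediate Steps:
H/42549 + (12085 - 1*(-17033))/45892 = 28495/42549 + (12085 - 1*(-17033))/45892 = 28495*(1/42549) + (12085 + 17033)*(1/45892) = 28495/42549 + 29118*(1/45892) = 28495/42549 + 14559/22946 = 1273317161/976329354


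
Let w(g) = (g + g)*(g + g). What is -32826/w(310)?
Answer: -16413/192200 ≈ -0.085395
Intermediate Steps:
w(g) = 4*g² (w(g) = (2*g)*(2*g) = 4*g²)
-32826/w(310) = -32826/(4*310²) = -32826/(4*96100) = -32826/384400 = -32826*1/384400 = -16413/192200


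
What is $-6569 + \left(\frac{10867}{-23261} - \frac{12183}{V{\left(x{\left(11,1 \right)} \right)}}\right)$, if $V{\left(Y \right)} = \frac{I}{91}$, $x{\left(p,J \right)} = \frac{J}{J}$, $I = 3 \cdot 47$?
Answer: $- \frac{15778307483}{1093267} \approx -14432.0$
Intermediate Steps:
$I = 141$
$x{\left(p,J \right)} = 1$
$V{\left(Y \right)} = \frac{141}{91}$
$-6569 + \left(\frac{10867}{-23261} - \frac{12183}{V{\left(x{\left(11,1 \right)} \right)}}\right) = -6569 + \left(\frac{10867}{-23261} - \frac{12183}{\frac{141}{91}}\right) = -6569 + \left(10867 \left(- \frac{1}{23261}\right) - \frac{369551}{47}\right) = -6569 - \frac{8596636560}{1093267} = - \frac{15778307483}{1093267}$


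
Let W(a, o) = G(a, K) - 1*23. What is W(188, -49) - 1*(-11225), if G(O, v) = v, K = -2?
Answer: 11200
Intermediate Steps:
W(a, o) = -25 (W(a, o) = -2 - 1*23 = -2 - 23 = -25)
W(188, -49) - 1*(-11225) = -25 - 1*(-11225) = -25 + 11225 = 11200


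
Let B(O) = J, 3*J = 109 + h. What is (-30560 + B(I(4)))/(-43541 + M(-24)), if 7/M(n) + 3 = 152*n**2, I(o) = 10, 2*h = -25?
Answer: 763623223/1089134572 ≈ 0.70113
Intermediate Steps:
h = -25/2 (h = (1/2)*(-25) = -25/2 ≈ -12.500)
M(n) = 7/(-3 + 152*n**2)
J = 193/6 (J = (109 - 25/2)/3 = (1/3)*(193/2) = 193/6 ≈ 32.167)
B(O) = 193/6
(-30560 + B(I(4)))/(-43541 + M(-24)) = (-30560 + 193/6)/(-43541 + 7/(-3 + 152*(-24)**2)) = -183167/(6*(-43541 + 7/(-3 + 152*576))) = -183167/(6*(-43541 + 7/(-3 + 87552))) = -183167/(6*(-43541 + 7/87549)) = -183167/(6*(-43541 + 7*(1/87549))) = -183167/(6*(-43541 + 1/12507)) = -183167/(6*(-544567286/12507)) = -183167/6*(-12507/544567286) = 763623223/1089134572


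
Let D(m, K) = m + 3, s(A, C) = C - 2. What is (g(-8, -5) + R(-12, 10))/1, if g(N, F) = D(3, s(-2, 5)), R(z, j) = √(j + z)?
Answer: 6 + I*√2 ≈ 6.0 + 1.4142*I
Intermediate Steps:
s(A, C) = -2 + C
D(m, K) = 3 + m
g(N, F) = 6 (g(N, F) = 3 + 3 = 6)
(g(-8, -5) + R(-12, 10))/1 = (6 + √(10 - 12))/1 = 1*(6 + √(-2)) = 1*(6 + I*√2) = 6 + I*√2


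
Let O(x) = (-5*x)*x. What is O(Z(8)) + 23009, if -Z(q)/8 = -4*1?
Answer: 17889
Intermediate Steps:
Z(q) = 32 (Z(q) = -(-32) = -8*(-4) = 32)
O(x) = -5*x**2
O(Z(8)) + 23009 = -5*32**2 + 23009 = -5*1024 + 23009 = -5120 + 23009 = 17889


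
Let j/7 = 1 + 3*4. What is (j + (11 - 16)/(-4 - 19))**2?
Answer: 4401604/529 ≈ 8320.6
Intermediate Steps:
j = 91 (j = 7*(1 + 3*4) = 7*(1 + 12) = 7*13 = 91)
(j + (11 - 16)/(-4 - 19))**2 = (91 + (11 - 16)/(-4 - 19))**2 = (91 - 5/(-23))**2 = (91 - 5*(-1/23))**2 = (91 + 5/23)**2 = (2098/23)**2 = 4401604/529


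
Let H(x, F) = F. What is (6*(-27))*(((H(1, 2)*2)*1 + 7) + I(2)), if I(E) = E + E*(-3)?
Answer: -1134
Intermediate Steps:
I(E) = -2*E (I(E) = E - 3*E = -2*E)
(6*(-27))*(((H(1, 2)*2)*1 + 7) + I(2)) = (6*(-27))*(((2*2)*1 + 7) - 2*2) = -162*((4*1 + 7) - 4) = -162*((4 + 7) - 4) = -162*(11 - 4) = -162*7 = -1134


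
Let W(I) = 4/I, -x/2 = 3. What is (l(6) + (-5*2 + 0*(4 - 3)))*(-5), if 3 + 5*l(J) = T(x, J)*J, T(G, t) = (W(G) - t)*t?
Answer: 293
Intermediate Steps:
x = -6 (x = -2*3 = -6)
T(G, t) = t*(-t + 4/G) (T(G, t) = (4/G - t)*t = (-t + 4/G)*t = t*(-t + 4/G))
l(J) = -⅗ - J²*(4 + 6*J)/30 (l(J) = -⅗ + ((J*(4 - 1*(-6)*J)/(-6))*J)/5 = -⅗ + ((J*(-⅙)*(4 + 6*J))*J)/5 = -⅗ + ((-J*(4 + 6*J)/6)*J)/5 = -⅗ + (-J²*(4 + 6*J)/6)/5 = -⅗ - J²*(4 + 6*J)/30)
(l(6) + (-5*2 + 0*(4 - 3)))*(-5) = ((-⅗ + (1/15)*6²*(-2 - 3*6)) + (-5*2 + 0*(4 - 3)))*(-5) = ((-⅗ + (1/15)*36*(-2 - 18)) + (-10 + 0*1))*(-5) = ((-⅗ + (1/15)*36*(-20)) + (-10 + 0))*(-5) = ((-⅗ - 48) - 10)*(-5) = (-243/5 - 10)*(-5) = -293/5*(-5) = 293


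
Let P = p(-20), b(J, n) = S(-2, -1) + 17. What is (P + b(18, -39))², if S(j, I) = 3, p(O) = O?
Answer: 0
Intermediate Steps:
b(J, n) = 20 (b(J, n) = 3 + 17 = 20)
P = -20
(P + b(18, -39))² = (-20 + 20)² = 0² = 0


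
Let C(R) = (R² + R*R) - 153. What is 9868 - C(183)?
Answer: -56957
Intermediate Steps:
C(R) = -153 + 2*R² (C(R) = (R² + R²) - 153 = 2*R² - 153 = -153 + 2*R²)
9868 - C(183) = 9868 - (-153 + 2*183²) = 9868 - (-153 + 2*33489) = 9868 - (-153 + 66978) = 9868 - 1*66825 = 9868 - 66825 = -56957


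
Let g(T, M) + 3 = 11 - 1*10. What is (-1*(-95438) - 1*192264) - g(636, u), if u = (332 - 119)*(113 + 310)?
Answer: -96824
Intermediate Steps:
u = 90099 (u = 213*423 = 90099)
g(T, M) = -2 (g(T, M) = -3 + (11 - 1*10) = -3 + (11 - 10) = -3 + 1 = -2)
(-1*(-95438) - 1*192264) - g(636, u) = (-1*(-95438) - 1*192264) - 1*(-2) = (95438 - 192264) + 2 = -96826 + 2 = -96824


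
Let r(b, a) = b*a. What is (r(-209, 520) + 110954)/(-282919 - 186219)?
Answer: -1137/234569 ≈ -0.0048472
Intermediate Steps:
r(b, a) = a*b
(r(-209, 520) + 110954)/(-282919 - 186219) = (520*(-209) + 110954)/(-282919 - 186219) = (-108680 + 110954)/(-469138) = 2274*(-1/469138) = -1137/234569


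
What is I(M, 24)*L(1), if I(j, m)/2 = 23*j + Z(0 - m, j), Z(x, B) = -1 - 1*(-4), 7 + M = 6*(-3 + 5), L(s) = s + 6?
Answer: 1652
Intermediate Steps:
L(s) = 6 + s
M = 5 (M = -7 + 6*(-3 + 5) = -7 + 6*2 = -7 + 12 = 5)
Z(x, B) = 3 (Z(x, B) = -1 + 4 = 3)
I(j, m) = 6 + 46*j (I(j, m) = 2*(23*j + 3) = 2*(3 + 23*j) = 6 + 46*j)
I(M, 24)*L(1) = (6 + 46*5)*(6 + 1) = (6 + 230)*7 = 236*7 = 1652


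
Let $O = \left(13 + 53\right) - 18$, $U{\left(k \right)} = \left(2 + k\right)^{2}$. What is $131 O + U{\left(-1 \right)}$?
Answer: $6289$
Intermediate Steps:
$O = 48$ ($O = 66 - 18 = 48$)
$131 O + U{\left(-1 \right)} = 131 \cdot 48 + \left(2 - 1\right)^{2} = 6288 + 1^{2} = 6288 + 1 = 6289$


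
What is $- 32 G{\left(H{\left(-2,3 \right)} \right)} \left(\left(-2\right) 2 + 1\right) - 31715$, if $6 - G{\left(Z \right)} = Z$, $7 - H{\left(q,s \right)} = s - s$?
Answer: $-31811$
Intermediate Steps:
$H{\left(q,s \right)} = 7$ ($H{\left(q,s \right)} = 7 - \left(s - s\right) = 7 - 0 = 7 + 0 = 7$)
$G{\left(Z \right)} = 6 - Z$
$- 32 G{\left(H{\left(-2,3 \right)} \right)} \left(\left(-2\right) 2 + 1\right) - 31715 = - 32 \left(6 - 7\right) \left(\left(-2\right) 2 + 1\right) - 31715 = - 32 \left(6 - 7\right) \left(-4 + 1\right) - 31715 = \left(-32\right) \left(-1\right) \left(-3\right) - 31715 = 32 \left(-3\right) - 31715 = -96 - 31715 = -31811$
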